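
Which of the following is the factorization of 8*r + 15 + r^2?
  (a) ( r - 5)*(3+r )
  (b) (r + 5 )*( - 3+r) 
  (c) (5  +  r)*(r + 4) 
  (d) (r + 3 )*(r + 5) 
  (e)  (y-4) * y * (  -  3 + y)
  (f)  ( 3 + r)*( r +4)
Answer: d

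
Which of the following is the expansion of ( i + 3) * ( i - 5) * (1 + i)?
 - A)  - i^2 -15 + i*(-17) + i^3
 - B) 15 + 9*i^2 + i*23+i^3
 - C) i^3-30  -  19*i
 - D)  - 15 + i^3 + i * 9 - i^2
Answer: A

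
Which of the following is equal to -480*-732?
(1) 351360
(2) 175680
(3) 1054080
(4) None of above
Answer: 1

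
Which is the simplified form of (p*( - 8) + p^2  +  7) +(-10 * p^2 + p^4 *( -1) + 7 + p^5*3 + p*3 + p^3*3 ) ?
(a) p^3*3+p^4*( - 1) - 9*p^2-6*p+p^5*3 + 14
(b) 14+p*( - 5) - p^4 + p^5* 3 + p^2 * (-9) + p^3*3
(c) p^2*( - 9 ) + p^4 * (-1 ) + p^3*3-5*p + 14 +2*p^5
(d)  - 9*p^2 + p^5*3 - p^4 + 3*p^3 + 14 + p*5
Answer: b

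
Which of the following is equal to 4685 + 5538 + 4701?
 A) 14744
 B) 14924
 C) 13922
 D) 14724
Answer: B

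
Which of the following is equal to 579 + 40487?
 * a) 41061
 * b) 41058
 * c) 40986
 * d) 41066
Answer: d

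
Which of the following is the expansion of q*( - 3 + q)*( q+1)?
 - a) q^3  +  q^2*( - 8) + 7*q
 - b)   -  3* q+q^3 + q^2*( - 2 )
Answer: b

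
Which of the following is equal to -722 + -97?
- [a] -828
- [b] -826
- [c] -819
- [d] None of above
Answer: c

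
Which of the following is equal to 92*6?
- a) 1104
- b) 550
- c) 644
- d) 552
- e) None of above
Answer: d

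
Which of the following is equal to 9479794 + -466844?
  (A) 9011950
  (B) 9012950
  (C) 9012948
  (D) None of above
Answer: B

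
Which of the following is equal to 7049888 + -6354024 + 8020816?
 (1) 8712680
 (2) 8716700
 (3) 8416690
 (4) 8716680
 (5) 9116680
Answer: 4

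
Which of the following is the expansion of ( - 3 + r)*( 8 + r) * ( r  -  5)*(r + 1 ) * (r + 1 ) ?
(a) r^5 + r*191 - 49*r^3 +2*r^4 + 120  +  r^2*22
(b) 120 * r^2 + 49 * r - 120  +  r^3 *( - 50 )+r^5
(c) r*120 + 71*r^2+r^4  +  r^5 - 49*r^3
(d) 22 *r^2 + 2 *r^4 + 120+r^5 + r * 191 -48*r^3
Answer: d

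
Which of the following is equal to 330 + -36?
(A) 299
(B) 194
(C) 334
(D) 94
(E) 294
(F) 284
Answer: E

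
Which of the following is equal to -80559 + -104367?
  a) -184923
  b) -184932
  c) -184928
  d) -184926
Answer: d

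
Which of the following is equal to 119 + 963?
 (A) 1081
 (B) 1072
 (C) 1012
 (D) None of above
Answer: D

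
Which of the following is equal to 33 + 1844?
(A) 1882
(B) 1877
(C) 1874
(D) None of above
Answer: B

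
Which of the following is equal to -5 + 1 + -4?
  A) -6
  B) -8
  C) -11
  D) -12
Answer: B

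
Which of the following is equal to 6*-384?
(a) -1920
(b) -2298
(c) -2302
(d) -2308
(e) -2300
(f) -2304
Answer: f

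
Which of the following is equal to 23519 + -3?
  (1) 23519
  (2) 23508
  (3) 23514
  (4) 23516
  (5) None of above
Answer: 4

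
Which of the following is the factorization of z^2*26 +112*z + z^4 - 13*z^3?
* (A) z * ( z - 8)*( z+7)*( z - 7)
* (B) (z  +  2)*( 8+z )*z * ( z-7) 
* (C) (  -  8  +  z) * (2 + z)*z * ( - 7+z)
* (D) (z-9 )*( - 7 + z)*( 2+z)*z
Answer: C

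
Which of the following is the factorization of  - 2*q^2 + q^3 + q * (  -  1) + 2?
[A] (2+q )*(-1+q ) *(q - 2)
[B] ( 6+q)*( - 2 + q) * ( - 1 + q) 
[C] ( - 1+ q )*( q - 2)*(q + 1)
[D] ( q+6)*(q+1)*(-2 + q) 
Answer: C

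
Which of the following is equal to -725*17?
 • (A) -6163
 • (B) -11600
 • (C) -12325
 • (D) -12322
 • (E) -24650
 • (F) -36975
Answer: C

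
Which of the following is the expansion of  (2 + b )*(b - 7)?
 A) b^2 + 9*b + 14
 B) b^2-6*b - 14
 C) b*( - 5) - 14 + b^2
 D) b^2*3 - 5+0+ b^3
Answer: C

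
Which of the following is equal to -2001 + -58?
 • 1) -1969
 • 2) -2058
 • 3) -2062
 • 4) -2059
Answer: 4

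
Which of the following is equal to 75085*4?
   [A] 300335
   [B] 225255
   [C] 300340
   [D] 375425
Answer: C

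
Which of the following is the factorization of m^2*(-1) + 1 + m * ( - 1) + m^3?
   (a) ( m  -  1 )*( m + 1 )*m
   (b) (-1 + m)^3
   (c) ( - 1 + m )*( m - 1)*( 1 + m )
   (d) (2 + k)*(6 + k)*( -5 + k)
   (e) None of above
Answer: c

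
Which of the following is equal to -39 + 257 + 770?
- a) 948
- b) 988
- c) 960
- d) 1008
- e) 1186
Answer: b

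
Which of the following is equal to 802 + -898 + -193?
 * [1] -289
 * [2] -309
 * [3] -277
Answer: 1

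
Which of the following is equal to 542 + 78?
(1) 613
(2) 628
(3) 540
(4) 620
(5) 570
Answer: 4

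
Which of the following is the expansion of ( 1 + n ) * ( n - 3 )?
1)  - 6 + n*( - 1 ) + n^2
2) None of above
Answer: 2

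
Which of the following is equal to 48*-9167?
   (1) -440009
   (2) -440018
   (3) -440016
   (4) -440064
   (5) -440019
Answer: 3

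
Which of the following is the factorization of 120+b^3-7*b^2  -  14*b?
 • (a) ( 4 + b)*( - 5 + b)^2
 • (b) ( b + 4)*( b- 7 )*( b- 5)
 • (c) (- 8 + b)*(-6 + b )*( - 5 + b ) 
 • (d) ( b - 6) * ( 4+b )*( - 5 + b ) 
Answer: d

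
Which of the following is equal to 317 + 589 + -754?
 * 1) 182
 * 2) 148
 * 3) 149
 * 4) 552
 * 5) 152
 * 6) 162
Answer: 5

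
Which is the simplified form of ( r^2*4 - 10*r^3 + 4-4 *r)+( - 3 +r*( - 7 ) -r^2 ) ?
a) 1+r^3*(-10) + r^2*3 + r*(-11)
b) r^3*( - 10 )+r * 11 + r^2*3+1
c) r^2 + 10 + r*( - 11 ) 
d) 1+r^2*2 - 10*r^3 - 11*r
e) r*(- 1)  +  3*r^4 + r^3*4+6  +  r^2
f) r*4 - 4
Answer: a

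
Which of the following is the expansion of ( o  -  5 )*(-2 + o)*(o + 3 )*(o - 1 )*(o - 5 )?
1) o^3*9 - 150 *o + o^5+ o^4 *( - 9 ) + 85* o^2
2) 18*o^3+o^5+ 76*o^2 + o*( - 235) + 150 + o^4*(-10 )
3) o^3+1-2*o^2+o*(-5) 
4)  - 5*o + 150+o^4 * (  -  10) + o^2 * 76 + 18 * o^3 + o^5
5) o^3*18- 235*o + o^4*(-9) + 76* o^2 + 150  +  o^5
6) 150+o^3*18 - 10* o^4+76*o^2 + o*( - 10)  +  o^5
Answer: 2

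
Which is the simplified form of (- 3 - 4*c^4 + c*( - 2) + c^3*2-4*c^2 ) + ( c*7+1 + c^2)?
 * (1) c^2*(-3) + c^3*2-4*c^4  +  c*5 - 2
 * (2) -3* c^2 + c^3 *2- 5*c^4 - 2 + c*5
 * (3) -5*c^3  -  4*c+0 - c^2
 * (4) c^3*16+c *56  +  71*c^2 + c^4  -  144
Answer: 1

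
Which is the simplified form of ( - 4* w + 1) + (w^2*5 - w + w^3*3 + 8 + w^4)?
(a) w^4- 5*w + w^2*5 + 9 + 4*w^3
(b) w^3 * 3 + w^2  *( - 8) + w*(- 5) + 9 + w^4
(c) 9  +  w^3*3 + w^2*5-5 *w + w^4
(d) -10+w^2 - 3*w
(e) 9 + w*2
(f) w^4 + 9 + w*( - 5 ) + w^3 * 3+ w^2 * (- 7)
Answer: c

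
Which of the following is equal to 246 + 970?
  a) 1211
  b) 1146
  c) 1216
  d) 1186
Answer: c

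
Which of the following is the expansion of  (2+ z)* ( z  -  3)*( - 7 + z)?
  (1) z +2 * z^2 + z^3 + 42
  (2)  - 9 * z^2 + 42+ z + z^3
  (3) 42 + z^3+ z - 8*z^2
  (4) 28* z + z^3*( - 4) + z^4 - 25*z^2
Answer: 3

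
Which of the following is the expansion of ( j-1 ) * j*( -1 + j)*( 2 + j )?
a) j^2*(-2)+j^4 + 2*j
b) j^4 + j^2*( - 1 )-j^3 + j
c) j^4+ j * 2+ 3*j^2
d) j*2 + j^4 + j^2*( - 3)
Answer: d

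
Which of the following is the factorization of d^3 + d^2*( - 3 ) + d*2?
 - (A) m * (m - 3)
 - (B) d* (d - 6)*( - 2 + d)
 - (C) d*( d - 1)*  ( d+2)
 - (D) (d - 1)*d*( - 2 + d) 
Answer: D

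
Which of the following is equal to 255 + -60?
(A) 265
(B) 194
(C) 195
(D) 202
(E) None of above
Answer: C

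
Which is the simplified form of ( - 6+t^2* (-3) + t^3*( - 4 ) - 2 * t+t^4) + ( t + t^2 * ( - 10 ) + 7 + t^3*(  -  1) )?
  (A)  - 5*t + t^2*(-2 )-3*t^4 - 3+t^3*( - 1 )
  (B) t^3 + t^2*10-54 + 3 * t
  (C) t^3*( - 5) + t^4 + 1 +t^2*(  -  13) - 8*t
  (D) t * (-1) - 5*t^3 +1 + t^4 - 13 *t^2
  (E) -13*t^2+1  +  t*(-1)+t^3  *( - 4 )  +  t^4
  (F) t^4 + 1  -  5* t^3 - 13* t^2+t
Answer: D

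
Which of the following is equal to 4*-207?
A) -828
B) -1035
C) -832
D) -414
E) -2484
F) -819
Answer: A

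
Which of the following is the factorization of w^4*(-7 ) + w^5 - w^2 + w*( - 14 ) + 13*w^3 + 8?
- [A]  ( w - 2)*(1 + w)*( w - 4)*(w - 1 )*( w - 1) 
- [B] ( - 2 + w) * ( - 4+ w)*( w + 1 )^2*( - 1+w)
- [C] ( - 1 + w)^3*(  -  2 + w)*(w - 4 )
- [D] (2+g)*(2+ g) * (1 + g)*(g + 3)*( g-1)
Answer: A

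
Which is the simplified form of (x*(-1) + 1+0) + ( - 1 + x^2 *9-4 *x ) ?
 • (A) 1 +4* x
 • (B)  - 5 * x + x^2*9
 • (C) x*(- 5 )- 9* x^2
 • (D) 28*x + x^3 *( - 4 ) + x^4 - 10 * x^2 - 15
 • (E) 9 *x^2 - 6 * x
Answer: B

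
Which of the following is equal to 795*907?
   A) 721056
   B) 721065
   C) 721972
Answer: B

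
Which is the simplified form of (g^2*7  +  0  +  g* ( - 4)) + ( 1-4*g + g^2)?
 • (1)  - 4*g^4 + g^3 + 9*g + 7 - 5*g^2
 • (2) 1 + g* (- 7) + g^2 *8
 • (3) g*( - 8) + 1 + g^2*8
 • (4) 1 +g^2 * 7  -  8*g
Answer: 3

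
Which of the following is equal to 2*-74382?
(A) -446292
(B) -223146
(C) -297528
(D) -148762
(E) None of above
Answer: E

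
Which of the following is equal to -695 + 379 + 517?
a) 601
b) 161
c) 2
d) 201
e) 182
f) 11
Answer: d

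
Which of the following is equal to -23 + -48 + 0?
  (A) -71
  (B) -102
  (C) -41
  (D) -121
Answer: A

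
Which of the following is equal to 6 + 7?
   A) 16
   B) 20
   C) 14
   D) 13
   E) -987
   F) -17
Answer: D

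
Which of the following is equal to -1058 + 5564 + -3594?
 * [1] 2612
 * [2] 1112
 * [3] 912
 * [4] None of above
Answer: 3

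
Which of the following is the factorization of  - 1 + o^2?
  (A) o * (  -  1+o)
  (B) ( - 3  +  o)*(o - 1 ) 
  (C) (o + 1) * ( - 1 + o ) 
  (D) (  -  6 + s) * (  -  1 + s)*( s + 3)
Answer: C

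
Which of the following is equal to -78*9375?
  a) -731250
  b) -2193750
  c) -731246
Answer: a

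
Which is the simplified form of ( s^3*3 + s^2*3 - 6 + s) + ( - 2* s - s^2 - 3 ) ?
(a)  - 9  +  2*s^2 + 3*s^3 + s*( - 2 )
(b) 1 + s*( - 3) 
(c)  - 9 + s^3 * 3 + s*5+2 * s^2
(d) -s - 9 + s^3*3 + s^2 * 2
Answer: d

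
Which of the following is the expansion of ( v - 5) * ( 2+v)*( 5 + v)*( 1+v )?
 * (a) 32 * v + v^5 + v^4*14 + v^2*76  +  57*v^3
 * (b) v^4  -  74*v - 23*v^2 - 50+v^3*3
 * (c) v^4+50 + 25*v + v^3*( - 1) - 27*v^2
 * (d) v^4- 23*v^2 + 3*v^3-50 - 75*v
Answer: d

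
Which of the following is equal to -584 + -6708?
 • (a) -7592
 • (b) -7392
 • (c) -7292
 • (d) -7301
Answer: c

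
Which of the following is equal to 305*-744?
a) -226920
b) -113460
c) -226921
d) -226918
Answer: a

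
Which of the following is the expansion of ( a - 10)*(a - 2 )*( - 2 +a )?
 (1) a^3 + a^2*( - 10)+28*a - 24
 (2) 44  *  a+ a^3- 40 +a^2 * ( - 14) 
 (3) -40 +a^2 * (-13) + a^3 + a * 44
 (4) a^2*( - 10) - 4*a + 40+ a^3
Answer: 2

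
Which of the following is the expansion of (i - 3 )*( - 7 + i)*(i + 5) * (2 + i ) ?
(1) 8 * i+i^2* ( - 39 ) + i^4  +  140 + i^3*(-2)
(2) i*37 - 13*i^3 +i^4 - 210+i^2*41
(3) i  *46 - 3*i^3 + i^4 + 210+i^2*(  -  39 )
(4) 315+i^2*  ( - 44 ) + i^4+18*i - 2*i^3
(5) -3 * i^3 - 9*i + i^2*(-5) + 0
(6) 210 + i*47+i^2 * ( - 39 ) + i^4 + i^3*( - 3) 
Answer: 6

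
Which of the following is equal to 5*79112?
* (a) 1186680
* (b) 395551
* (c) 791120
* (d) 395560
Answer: d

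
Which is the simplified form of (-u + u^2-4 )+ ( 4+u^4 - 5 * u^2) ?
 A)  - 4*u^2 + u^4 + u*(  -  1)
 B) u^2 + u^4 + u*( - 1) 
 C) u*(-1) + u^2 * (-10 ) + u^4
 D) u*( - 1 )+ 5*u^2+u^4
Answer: A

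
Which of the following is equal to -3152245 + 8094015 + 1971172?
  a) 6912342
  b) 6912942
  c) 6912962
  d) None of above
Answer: b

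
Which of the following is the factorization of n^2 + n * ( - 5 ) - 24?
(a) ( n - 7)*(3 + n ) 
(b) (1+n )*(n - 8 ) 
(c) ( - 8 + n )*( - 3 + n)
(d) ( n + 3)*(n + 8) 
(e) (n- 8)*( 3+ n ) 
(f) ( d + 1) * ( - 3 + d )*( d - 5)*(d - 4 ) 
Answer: e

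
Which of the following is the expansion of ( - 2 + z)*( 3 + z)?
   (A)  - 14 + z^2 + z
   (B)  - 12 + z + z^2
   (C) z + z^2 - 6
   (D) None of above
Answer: C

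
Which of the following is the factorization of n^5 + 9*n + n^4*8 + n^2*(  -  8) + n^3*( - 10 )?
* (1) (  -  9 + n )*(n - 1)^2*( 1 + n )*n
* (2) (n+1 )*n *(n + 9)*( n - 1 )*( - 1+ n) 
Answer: 2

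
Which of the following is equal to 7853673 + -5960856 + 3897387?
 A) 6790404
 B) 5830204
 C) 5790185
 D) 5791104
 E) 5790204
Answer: E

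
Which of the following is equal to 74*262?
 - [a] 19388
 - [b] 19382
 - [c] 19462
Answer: a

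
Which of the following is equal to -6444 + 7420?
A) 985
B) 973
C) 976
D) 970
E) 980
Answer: C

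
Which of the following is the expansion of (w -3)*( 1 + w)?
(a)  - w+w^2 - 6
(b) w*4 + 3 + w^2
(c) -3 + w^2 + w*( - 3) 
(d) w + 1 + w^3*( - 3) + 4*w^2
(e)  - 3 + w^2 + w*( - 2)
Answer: e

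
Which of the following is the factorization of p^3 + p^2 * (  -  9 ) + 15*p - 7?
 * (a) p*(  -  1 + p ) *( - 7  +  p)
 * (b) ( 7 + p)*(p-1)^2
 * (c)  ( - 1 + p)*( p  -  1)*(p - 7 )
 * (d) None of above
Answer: c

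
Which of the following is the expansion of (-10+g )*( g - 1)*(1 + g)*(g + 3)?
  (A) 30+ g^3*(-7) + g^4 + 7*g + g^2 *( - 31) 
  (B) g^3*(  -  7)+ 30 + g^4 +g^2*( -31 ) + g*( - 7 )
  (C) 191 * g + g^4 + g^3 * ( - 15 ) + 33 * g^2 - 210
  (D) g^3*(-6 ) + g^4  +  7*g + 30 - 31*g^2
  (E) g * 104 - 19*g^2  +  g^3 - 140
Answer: A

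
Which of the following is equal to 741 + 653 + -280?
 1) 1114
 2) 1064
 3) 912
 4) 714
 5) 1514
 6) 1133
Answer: 1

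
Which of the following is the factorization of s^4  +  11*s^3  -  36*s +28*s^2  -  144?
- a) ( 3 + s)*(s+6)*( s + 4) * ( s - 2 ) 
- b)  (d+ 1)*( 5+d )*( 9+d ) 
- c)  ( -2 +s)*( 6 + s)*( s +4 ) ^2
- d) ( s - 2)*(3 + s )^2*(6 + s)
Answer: a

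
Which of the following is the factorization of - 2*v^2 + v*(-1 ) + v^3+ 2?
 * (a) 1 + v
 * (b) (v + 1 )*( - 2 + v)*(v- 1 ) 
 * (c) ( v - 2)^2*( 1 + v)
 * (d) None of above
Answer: b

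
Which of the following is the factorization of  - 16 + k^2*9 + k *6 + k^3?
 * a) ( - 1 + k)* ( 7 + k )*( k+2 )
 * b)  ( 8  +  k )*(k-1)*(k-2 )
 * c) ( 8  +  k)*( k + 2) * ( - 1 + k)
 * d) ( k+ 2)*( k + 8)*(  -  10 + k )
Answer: c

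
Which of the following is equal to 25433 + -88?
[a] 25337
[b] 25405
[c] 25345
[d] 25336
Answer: c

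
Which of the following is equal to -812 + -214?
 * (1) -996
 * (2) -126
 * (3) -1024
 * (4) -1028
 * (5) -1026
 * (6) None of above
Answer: 5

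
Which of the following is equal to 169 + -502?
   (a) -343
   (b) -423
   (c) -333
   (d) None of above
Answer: c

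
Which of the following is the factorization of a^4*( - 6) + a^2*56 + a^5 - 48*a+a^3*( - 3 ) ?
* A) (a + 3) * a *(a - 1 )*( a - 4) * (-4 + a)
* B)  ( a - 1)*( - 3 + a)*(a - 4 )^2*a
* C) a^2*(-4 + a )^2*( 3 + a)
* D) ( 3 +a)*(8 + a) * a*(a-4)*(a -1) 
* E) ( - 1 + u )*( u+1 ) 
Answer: A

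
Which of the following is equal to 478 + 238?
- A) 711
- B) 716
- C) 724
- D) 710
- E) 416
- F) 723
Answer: B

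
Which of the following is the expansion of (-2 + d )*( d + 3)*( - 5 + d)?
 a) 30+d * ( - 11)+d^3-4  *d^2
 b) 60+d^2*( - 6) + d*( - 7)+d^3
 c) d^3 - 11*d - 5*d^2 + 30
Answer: a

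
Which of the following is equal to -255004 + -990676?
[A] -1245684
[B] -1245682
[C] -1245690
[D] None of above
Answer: D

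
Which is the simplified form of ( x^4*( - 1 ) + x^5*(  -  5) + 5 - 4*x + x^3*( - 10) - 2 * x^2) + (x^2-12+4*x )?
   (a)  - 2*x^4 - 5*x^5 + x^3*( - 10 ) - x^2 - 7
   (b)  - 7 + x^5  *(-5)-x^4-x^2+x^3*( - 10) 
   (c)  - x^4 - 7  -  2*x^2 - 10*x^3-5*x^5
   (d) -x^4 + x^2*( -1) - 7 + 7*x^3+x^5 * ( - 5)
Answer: b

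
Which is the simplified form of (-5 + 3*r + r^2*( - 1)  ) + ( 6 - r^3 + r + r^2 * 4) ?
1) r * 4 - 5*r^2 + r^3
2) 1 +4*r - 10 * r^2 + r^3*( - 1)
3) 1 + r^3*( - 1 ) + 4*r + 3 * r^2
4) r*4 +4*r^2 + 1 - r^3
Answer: 3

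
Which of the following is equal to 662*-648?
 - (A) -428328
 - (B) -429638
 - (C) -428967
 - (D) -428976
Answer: D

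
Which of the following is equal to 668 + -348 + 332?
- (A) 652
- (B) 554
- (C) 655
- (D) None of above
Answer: A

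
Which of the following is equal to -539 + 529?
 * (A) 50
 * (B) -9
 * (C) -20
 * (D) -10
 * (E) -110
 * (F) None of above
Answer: D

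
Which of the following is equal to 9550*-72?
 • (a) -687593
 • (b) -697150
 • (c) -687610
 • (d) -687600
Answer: d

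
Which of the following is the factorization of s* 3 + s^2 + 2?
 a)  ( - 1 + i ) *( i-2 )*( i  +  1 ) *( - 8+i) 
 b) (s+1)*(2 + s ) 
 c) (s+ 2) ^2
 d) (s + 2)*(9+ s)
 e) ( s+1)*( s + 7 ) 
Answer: b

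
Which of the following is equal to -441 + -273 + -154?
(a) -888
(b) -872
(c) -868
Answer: c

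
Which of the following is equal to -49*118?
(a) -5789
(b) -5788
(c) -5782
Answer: c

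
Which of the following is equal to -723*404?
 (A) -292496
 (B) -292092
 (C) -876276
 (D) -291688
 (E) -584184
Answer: B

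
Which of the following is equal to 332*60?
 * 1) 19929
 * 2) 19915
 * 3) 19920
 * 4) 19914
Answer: 3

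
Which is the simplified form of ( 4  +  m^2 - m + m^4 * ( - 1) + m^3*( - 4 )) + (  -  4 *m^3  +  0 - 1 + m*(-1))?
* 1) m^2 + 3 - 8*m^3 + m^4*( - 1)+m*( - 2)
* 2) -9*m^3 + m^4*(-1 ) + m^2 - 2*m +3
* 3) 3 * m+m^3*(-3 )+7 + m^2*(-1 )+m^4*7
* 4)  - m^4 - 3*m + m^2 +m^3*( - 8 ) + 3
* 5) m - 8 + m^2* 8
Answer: 1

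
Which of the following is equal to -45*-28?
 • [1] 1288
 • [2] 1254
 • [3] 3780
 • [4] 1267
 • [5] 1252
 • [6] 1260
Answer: 6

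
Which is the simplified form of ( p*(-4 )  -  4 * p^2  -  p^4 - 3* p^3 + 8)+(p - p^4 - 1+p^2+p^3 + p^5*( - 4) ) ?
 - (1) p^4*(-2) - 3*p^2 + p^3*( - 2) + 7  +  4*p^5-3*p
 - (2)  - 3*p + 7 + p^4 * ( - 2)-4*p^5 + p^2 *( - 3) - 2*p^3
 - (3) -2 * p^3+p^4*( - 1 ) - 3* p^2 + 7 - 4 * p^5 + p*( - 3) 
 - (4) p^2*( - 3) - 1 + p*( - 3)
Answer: 2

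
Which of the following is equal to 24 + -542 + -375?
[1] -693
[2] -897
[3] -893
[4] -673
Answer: 3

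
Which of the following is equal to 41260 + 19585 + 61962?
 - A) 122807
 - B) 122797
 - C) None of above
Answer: A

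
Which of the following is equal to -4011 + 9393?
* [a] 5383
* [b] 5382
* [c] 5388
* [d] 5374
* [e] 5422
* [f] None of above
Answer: b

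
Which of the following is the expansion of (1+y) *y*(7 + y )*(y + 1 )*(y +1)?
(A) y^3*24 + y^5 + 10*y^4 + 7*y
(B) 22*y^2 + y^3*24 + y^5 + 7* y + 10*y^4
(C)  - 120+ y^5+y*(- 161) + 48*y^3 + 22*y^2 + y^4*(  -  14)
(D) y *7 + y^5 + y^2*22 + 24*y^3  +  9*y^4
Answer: B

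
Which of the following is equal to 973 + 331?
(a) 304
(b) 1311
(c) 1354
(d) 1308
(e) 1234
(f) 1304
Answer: f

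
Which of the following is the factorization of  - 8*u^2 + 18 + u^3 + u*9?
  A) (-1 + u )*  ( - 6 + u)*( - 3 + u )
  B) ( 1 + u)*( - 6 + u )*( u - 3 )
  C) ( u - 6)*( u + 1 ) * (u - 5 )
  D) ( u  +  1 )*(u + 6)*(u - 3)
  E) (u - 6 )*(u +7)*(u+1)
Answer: B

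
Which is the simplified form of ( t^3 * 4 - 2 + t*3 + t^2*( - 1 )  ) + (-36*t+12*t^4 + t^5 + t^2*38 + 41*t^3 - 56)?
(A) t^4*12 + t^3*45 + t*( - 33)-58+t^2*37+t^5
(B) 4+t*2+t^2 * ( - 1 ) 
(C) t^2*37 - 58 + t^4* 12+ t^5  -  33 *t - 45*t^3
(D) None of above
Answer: A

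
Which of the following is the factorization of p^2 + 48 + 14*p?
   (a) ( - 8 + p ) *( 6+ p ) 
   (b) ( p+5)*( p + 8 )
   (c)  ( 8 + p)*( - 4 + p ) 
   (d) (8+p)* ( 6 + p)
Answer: d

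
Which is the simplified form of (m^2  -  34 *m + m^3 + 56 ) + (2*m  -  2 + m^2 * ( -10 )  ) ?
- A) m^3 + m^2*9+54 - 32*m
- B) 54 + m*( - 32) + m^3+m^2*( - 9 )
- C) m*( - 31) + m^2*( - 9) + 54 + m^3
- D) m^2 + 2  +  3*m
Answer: B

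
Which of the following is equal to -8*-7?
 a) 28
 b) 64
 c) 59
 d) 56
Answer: d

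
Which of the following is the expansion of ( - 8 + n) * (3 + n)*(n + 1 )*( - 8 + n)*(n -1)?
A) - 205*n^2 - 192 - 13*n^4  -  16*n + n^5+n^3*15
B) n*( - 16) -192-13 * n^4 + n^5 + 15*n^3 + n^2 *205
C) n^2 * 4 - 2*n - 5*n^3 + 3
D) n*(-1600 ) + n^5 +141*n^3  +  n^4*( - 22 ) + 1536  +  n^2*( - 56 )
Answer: B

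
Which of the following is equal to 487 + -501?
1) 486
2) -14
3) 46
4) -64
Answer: 2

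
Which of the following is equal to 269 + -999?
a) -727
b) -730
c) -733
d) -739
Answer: b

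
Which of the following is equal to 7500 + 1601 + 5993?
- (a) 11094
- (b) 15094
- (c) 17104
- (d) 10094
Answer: b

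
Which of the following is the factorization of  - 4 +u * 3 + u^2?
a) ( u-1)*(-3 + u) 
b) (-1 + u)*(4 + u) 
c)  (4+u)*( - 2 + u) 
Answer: b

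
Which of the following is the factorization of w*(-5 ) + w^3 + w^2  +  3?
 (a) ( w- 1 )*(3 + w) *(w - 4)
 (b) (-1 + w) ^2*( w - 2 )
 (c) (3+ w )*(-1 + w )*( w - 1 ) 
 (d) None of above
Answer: c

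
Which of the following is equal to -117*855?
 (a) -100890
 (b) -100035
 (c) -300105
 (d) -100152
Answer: b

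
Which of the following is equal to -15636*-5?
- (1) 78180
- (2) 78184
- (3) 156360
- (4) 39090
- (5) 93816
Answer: 1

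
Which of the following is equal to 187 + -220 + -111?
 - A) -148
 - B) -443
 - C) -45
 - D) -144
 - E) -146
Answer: D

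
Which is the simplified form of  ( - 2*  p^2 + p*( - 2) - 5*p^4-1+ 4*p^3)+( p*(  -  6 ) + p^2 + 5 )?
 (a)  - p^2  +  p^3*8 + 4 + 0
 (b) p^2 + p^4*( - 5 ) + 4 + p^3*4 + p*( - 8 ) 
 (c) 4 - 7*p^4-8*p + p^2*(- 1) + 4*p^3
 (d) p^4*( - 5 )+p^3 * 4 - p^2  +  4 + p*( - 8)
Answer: d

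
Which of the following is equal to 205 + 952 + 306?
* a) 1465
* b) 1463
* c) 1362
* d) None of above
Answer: b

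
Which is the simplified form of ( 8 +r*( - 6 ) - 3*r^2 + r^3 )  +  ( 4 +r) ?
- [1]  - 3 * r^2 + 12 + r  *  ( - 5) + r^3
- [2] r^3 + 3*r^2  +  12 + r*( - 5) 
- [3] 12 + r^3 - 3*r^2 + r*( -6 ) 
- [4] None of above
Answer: 1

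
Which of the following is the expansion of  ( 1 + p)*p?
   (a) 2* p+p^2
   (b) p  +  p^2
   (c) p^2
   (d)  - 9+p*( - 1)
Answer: b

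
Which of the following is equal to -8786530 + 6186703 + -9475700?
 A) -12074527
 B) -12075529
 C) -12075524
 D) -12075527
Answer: D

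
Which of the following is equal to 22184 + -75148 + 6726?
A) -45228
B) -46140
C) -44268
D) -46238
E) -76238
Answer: D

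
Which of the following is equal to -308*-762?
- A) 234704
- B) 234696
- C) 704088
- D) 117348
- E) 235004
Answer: B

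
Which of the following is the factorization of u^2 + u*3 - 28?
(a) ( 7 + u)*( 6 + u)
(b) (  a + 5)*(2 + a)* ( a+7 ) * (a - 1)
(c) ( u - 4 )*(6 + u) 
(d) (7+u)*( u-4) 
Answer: d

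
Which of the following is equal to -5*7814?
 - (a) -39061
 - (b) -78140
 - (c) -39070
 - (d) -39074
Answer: c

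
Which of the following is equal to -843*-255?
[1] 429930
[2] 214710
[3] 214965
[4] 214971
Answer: 3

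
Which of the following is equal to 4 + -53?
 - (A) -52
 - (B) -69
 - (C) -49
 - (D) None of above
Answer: C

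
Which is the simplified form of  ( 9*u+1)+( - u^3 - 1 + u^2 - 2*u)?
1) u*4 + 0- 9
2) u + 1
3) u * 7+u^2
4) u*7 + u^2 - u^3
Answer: 4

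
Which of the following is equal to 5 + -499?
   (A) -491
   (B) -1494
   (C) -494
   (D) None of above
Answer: C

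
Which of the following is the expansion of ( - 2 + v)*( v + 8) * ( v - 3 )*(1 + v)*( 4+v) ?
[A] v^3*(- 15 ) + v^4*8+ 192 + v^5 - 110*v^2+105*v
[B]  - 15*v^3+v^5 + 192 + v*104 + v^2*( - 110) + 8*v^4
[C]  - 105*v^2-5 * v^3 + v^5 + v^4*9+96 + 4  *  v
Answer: B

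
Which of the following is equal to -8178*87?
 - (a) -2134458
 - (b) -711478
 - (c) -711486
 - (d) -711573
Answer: c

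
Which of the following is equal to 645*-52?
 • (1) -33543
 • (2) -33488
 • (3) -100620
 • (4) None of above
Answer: 4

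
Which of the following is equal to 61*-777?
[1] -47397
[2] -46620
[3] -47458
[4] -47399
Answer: 1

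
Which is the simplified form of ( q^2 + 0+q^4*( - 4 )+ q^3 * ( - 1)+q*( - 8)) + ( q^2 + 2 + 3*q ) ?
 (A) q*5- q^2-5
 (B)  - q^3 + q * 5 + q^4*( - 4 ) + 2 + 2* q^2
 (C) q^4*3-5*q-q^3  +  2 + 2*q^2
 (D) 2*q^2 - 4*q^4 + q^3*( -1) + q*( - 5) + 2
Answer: D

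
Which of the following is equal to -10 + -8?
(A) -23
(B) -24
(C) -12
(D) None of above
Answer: D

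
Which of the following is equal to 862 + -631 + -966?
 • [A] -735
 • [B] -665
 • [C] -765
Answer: A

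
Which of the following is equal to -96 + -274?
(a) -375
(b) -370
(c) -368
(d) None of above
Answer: b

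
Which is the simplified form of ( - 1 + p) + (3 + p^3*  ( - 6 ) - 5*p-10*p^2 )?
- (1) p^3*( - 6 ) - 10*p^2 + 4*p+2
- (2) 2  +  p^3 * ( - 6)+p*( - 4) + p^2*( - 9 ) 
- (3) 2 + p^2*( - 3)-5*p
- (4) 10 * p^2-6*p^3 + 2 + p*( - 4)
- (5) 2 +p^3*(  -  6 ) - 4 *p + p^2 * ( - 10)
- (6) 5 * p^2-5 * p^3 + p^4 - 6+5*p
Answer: 5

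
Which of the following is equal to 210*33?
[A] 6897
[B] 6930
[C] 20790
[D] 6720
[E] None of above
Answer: B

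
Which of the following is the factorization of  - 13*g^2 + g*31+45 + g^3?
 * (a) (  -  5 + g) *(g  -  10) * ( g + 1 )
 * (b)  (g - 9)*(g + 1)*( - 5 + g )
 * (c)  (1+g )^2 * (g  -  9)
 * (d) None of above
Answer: b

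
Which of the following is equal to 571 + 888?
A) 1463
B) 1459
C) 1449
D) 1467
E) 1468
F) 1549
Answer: B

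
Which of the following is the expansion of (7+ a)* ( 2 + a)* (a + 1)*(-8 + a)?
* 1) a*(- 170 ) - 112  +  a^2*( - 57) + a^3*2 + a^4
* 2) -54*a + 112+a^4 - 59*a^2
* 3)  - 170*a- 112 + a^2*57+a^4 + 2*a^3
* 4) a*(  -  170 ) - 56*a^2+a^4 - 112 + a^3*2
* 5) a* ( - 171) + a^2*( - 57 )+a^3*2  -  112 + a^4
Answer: 1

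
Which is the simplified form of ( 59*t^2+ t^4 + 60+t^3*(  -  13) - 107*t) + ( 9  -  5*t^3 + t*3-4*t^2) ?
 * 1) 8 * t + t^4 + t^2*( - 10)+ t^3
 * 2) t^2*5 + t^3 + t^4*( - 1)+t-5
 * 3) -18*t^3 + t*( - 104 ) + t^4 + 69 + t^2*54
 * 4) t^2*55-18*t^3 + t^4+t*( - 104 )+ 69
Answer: 4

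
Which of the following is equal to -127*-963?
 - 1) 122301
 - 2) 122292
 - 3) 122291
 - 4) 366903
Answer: 1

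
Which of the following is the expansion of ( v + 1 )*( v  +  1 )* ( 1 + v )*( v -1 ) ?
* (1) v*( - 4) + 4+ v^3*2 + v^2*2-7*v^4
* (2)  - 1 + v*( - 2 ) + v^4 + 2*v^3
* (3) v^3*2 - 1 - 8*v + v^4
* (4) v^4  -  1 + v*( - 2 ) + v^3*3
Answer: 2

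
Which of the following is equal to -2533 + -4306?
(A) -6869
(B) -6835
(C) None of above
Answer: C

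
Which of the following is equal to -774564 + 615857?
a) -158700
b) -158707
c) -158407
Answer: b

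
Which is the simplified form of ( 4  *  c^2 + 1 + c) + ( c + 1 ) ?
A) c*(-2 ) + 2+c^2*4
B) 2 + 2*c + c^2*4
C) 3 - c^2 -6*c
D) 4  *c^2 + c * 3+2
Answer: B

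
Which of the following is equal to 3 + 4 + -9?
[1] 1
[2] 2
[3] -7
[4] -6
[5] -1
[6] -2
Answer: 6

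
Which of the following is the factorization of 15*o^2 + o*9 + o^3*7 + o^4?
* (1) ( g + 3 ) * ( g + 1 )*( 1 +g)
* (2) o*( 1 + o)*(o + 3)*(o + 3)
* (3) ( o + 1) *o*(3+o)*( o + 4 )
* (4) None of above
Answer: 2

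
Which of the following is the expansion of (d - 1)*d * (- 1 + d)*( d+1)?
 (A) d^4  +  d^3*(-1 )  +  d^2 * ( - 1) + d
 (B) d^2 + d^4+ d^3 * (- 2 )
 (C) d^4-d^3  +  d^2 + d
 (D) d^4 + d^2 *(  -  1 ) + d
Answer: A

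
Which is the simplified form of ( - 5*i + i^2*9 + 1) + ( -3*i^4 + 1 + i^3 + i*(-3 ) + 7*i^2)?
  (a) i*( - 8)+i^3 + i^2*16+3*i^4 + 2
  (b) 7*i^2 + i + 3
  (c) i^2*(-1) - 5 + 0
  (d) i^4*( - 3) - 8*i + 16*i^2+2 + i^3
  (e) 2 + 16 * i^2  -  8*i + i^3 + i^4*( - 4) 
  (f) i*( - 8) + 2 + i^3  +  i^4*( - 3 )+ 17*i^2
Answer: d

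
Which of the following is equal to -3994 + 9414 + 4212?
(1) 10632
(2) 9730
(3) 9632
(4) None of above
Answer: 3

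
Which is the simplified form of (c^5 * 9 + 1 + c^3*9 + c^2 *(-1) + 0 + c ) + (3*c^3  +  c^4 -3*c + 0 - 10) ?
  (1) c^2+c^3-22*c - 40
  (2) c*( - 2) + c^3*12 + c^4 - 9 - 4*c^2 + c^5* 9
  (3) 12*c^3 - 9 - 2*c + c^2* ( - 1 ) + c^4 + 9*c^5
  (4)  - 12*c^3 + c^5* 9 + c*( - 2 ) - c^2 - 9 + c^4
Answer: 3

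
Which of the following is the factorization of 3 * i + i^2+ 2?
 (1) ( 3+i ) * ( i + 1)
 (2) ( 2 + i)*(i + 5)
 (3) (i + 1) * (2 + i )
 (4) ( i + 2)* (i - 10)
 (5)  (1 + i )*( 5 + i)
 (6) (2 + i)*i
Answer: 3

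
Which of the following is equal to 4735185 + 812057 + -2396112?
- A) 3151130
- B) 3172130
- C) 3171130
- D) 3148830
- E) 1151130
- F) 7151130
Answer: A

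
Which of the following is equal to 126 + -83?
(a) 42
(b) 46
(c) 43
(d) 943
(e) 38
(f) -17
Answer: c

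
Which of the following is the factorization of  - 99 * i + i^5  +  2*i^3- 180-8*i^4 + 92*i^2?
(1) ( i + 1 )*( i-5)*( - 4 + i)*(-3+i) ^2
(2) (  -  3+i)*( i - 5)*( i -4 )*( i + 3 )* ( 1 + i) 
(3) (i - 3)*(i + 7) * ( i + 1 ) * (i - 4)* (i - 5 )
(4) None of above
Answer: 2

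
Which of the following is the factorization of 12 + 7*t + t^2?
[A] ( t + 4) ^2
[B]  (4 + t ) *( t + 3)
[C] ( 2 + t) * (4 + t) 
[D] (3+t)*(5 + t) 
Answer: B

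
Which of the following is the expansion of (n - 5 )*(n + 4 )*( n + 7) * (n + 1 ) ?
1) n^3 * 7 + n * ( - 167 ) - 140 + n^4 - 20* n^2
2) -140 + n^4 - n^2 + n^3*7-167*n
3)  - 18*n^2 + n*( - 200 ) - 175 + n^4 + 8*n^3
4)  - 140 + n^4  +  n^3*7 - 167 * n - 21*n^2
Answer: 4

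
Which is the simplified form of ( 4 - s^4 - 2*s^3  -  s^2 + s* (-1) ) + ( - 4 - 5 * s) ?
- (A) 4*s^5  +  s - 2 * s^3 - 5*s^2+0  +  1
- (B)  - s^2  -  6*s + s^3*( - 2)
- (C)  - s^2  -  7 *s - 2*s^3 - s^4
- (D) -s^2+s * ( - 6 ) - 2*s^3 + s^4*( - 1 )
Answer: D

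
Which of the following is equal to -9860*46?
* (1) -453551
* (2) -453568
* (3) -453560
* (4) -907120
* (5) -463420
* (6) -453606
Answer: 3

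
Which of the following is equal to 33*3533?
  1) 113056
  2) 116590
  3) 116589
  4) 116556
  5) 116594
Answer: 3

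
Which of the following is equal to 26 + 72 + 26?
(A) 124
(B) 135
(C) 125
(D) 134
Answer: A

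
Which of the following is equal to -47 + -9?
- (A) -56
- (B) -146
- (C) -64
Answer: A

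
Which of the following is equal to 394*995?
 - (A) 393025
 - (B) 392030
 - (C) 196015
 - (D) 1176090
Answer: B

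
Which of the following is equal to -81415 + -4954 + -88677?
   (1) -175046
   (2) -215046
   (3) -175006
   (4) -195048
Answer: 1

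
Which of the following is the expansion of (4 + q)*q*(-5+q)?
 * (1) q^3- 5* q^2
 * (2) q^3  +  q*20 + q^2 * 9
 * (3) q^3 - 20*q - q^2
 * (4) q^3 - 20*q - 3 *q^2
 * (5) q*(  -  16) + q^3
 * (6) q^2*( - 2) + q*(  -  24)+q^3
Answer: 3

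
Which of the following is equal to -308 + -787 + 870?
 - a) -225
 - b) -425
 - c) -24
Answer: a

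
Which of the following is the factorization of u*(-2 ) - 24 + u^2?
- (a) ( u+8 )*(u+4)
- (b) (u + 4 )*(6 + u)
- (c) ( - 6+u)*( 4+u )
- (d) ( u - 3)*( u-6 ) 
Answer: c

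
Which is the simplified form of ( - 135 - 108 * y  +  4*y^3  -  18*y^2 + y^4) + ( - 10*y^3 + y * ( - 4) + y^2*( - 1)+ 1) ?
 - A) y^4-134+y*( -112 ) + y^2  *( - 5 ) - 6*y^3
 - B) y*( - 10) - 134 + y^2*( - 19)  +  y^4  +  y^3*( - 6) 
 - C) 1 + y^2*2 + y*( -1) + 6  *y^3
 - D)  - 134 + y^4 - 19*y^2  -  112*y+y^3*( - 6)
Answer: D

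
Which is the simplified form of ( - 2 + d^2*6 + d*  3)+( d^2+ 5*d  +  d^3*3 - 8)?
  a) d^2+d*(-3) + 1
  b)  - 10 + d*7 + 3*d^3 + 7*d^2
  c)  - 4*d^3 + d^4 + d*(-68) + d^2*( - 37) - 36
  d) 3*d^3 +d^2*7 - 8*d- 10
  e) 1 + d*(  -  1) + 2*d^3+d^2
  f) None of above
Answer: f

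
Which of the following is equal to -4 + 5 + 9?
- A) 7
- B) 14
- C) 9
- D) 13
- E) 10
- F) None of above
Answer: E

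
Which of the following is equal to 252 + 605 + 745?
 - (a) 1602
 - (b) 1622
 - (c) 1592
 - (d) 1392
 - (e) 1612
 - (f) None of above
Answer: a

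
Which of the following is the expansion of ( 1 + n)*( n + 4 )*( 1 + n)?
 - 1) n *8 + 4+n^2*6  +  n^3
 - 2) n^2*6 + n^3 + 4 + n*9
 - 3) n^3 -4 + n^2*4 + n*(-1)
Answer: 2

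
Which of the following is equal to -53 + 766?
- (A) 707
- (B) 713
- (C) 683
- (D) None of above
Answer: B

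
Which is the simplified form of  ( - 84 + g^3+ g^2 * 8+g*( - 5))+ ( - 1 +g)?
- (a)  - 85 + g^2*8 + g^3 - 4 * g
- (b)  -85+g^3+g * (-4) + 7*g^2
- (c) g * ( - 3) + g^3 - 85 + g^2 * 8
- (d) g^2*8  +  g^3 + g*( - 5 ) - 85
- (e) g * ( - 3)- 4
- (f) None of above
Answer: a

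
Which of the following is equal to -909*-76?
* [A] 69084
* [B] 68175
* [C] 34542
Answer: A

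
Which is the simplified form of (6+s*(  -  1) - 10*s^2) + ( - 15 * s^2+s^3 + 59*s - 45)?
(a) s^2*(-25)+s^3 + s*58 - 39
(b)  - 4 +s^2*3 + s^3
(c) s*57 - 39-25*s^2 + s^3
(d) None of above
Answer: a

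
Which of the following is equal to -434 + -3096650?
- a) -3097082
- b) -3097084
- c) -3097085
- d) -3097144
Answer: b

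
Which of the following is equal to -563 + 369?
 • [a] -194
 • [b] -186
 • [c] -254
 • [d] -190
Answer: a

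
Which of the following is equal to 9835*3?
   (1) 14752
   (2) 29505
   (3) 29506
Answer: 2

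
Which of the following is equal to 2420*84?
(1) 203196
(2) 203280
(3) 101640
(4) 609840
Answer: 2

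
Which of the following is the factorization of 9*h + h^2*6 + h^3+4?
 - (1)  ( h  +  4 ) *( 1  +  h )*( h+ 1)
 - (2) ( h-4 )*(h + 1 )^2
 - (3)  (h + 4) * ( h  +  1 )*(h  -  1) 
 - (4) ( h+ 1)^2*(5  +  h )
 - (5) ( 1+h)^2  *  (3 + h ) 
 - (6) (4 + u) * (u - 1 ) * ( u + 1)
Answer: 1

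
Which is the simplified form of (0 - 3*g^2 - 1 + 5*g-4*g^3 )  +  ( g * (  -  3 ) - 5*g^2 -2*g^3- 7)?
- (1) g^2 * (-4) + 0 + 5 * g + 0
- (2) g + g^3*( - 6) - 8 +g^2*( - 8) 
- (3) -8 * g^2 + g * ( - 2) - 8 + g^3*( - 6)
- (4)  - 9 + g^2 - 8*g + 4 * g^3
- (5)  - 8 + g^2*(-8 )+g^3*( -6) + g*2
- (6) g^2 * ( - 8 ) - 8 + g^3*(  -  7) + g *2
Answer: 5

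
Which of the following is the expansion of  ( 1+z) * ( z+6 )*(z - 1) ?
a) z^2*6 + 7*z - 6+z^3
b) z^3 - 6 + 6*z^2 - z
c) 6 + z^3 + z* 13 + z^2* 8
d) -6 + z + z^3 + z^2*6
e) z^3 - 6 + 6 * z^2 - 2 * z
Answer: b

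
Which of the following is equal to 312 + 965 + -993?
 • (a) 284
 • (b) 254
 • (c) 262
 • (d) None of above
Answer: a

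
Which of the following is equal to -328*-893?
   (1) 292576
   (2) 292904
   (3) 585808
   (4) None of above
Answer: 2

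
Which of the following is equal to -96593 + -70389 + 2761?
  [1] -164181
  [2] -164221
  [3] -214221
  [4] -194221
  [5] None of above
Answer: 2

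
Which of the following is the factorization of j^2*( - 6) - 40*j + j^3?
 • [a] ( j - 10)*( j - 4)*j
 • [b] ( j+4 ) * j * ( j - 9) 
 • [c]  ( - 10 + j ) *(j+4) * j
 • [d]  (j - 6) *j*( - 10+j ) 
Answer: c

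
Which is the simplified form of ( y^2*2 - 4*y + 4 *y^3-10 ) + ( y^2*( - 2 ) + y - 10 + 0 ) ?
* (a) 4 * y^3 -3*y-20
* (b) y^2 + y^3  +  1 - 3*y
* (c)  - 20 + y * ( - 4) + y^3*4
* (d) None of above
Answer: a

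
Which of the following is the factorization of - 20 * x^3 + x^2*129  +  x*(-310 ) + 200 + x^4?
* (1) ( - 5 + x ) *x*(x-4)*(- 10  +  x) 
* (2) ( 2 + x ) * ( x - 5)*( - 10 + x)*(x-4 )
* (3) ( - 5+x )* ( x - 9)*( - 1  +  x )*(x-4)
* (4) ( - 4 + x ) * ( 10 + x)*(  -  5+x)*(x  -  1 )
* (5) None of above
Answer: 5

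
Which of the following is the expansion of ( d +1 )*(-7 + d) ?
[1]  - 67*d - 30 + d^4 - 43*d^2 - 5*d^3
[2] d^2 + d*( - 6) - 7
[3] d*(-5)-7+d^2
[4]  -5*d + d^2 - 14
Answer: 2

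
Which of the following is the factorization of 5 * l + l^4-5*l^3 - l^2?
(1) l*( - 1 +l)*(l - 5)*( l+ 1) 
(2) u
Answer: 1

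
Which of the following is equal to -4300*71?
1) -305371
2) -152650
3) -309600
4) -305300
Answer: 4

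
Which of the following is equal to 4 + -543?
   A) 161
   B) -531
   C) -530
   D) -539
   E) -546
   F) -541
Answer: D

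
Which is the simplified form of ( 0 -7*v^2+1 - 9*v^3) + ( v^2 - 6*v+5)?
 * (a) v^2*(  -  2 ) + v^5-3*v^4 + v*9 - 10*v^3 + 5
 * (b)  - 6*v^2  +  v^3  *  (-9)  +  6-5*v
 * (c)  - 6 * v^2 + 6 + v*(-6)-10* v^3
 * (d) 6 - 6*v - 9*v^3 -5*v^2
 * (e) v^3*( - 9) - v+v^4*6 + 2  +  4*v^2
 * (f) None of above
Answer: f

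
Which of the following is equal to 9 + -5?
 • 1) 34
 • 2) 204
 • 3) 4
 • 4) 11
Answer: 3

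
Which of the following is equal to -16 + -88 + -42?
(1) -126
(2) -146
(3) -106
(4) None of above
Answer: 2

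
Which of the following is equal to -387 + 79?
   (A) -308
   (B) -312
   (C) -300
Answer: A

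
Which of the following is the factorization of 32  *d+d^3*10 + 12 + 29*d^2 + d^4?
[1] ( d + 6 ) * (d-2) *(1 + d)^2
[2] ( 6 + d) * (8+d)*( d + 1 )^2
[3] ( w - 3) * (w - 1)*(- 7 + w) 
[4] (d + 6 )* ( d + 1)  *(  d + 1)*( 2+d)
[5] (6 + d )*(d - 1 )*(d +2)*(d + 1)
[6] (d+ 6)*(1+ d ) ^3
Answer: 4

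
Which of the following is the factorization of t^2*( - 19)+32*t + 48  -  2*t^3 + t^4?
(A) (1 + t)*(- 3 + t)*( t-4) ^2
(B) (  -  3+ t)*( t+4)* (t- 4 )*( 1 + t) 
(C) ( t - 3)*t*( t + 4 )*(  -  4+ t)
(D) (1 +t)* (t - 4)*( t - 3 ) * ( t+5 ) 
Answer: B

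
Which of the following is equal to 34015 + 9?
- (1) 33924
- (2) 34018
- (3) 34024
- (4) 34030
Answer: 3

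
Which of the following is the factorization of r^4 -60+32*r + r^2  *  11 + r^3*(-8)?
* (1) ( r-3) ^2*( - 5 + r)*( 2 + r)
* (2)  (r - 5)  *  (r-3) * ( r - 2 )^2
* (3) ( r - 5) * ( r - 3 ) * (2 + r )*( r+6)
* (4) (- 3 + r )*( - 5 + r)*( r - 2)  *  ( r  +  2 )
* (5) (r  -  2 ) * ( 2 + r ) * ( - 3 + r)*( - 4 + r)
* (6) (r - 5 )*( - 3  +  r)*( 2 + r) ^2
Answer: 4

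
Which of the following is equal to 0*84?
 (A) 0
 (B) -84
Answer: A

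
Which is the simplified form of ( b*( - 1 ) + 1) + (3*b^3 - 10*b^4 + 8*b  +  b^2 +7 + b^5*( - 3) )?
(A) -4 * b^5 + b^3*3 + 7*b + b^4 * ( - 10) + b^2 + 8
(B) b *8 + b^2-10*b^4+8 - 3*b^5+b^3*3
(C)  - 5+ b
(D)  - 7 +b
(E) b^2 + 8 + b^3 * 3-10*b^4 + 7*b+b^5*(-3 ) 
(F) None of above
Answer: E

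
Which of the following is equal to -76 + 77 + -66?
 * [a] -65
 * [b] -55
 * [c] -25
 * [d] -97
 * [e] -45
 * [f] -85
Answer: a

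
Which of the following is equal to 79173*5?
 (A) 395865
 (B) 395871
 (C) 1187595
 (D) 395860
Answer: A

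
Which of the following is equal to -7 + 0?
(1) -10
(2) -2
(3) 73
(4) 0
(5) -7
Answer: 5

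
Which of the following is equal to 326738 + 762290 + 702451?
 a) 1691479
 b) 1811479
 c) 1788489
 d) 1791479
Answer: d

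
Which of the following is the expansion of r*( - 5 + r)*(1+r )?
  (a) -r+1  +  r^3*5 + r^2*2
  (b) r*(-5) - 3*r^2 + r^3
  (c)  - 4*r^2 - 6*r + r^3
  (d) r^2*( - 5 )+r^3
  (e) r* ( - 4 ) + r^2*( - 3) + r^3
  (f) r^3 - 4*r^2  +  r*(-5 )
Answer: f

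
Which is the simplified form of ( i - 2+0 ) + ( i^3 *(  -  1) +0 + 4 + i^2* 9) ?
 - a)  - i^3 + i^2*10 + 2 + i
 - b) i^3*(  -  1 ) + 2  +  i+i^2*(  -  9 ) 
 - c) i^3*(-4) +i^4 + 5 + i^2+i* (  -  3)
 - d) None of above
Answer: d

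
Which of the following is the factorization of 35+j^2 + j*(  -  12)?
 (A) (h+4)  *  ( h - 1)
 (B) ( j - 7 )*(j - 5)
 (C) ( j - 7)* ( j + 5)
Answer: B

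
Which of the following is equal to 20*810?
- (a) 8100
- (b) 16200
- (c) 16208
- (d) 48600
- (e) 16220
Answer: b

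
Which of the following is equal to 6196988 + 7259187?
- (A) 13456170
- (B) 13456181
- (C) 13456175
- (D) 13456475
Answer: C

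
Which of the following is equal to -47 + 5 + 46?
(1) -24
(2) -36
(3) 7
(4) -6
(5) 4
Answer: 5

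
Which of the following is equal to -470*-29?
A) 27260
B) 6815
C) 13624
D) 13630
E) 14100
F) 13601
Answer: D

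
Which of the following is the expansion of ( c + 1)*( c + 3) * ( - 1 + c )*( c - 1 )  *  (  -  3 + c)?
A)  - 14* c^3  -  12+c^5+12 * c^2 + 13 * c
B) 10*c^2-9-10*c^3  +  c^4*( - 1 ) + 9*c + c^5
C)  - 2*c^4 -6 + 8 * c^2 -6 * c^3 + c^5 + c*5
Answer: B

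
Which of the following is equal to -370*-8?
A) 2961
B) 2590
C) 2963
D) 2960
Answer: D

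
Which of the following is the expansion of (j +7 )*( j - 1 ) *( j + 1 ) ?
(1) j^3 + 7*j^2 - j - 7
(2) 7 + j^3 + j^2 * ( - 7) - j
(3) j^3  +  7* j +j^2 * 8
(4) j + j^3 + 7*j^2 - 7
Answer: 1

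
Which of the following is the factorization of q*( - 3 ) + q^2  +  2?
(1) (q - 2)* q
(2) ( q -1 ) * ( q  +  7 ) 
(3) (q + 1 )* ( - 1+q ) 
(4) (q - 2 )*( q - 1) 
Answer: 4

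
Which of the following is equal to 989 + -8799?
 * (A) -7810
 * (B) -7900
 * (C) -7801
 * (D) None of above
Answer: A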